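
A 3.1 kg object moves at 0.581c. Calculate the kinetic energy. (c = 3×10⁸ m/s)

γ = 1/√(1 - 0.581²) = 1.22865
γ - 1 = 0.22865
KE = (γ-1)mc² = 0.22865 × 3.1 × (3×10⁸)² = 6.379×10¹⁶ J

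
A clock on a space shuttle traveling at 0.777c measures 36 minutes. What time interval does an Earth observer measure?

Proper time Δt₀ = 36 minutes
γ = 1/√(1 - 0.777²) = 1.5886
Δt = γΔt₀ = 1.5886 × 36 = 57.19 minutes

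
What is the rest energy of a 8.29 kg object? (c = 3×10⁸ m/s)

c² = (3×10⁸)² = 9.000×10¹⁶ m²/s²
E₀ = mc² = 8.29 × 9.000×10¹⁶ = 7.461×10¹⁷ J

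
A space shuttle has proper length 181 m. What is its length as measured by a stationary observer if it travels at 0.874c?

Proper length L₀ = 181 m
γ = 1/√(1 - 0.874²) = 2.058
L = L₀/γ = 181/2.058 = 87.95 m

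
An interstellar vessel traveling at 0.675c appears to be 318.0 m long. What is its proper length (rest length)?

Contracted length L = 318.0 m
γ = 1/√(1 - 0.675²) = 1.3553
L₀ = γL = 1.3553 × 318.0 = 431.0 m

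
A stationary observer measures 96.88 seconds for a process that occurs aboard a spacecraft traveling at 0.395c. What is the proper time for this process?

Dilated time Δt = 96.88 seconds
γ = 1/√(1 - 0.395²) = 1.0885
Δt₀ = Δt/γ = 96.88/1.0885 = 89.00 seconds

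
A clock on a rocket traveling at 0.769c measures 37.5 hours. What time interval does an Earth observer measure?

Proper time Δt₀ = 37.5 hours
γ = 1/√(1 - 0.769²) = 1.5643
Δt = γΔt₀ = 1.5643 × 37.5 = 58.66 hours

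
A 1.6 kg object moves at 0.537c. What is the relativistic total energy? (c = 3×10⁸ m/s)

γ = 1/√(1 - 0.537²) = 1.1854
mc² = 1.6 × (3×10⁸)² = 1.440×10¹⁷ J
E = γmc² = 1.1854 × 1.440×10¹⁷ = 1.707×10¹⁷ J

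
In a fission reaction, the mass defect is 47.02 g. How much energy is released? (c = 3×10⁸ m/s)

Convert mass defect: Δm = 47.02 g = 0.04702 kg
E = Δm·c² = 0.04702 × (3×10⁸)²
= 0.04702 × 9×10¹⁶ = 4.232×10¹⁵ J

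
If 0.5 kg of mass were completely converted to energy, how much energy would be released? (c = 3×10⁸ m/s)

Using E = mc²:
c² = (3×10⁸)² = 9×10¹⁶ m²/s²
E = 0.5 × 9×10¹⁶ = 4.500×10¹⁶ J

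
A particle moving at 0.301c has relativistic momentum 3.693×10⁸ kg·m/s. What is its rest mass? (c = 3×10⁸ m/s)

γ = 1/√(1 - 0.301²) = 1.0486
v = 0.301 × 3×10⁸ = 9.030×10⁷ m/s
m = p/(γv) = 3.693×10⁸/(1.0486 × 9.030×10⁷) = 3.900 kg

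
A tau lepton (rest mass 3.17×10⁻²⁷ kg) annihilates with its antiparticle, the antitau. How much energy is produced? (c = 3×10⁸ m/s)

Both particles have the same rest mass, so total mass = 2m
E = 2m·c² = 2 × 3.17×10⁻²⁷ × (3×10⁸)²
= 2 × 3.17×10⁻²⁷ × 9×10¹⁶
= 5.706×10⁻¹⁰ J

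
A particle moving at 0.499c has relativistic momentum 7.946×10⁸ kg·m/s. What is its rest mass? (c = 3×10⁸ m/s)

γ = 1/√(1 - 0.499²) = 1.154
v = 0.499 × 3×10⁸ = 1.497×10⁸ m/s
m = p/(γv) = 7.946×10⁸/(1.154 × 1.497×10⁸) = 4.600 kg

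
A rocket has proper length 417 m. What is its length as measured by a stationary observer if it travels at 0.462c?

Proper length L₀ = 417 m
γ = 1/√(1 - 0.462²) = 1.1275
L = L₀/γ = 417/1.1275 = 369.8 m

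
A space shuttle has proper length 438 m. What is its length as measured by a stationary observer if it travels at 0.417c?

Proper length L₀ = 438 m
γ = 1/√(1 - 0.417²) = 1.1002
L = L₀/γ = 438/1.1002 = 398.1 m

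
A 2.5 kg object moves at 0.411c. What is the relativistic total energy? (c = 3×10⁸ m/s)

γ = 1/√(1 - 0.411²) = 1.097
mc² = 2.5 × (3×10⁸)² = 2.250×10¹⁷ J
E = γmc² = 1.097 × 2.250×10¹⁷ = 2.468×10¹⁷ J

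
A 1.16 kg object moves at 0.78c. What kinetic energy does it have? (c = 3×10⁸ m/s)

γ = 1/√(1 - 0.78²) = 1.598
γ - 1 = 0.5980
KE = (γ-1)mc² = 0.5980 × 1.16 × (3×10⁸)² = 6.243×10¹⁶ J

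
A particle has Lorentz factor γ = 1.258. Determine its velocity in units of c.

From γ = 1/√(1 - v²/c²):
1/γ² = 1/1.258² = 0.6319
v²/c² = 1 - 0.6319 = 0.3681
v/c = √(0.3681) = 0.6067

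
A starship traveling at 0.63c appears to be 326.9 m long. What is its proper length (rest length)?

Contracted length L = 326.9 m
γ = 1/√(1 - 0.63²) = 1.2877
L₀ = γL = 1.2877 × 326.9 = 420.9 m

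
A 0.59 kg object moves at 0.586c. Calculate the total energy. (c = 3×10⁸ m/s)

γ = 1/√(1 - 0.586²) = 1.234
mc² = 0.59 × (3×10⁸)² = 5.310×10¹⁶ J
E = γmc² = 1.234 × 5.310×10¹⁶ = 6.553×10¹⁶ J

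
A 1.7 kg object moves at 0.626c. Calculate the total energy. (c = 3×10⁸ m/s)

γ = 1/√(1 - 0.626²) = 1.2823
mc² = 1.7 × (3×10⁸)² = 1.530×10¹⁷ J
E = γmc² = 1.2823 × 1.530×10¹⁷ = 1.962×10¹⁷ J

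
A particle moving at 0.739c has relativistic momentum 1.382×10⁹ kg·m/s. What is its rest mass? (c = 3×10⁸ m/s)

γ = 1/√(1 - 0.739²) = 1.4843
v = 0.739 × 3×10⁸ = 2.217×10⁸ m/s
m = p/(γv) = 1.382×10⁹/(1.4843 × 2.217×10⁸) = 4.200 kg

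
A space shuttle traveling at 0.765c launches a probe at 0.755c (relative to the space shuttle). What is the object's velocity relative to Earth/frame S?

u = (u' + v)/(1 + u'v/c²)
Numerator: 0.755 + 0.765 = 1.52
Denominator: 1 + 0.577575 = 1.577575
u = 1.52/1.577575 = 0.9635c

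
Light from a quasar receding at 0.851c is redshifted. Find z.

β = 0.851
(1+β)/(1-β) = 1.851/0.149 = 12.423
√(12.423) = 3.525
z = 3.525 - 1 = 2.525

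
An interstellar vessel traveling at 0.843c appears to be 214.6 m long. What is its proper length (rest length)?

Contracted length L = 214.6 m
γ = 1/√(1 - 0.843²) = 1.859
L₀ = γL = 1.859 × 214.6 = 398.9 m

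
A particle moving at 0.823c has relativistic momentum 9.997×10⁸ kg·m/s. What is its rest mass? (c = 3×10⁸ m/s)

γ = 1/√(1 - 0.823²) = 1.7604
v = 0.823 × 3×10⁸ = 2.469×10⁸ m/s
m = p/(γv) = 9.997×10⁸/(1.7604 × 2.469×10⁸) = 2.300 kg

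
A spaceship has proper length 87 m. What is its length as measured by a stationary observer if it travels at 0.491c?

Proper length L₀ = 87 m
γ = 1/√(1 - 0.491²) = 1.1479
L = L₀/γ = 87/1.1479 = 75.79 m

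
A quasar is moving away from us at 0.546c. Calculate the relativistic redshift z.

β = 0.546
(1+β)/(1-β) = 1.546/0.454 = 3.405
√(3.405) = 1.8453
z = 1.8453 - 1 = 0.8453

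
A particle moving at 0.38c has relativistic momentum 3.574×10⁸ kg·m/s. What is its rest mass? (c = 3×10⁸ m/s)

γ = 1/√(1 - 0.38²) = 1.081
v = 0.38 × 3×10⁸ = 1.140×10⁸ m/s
m = p/(γv) = 3.574×10⁸/(1.081 × 1.140×10⁸) = 2.900 kg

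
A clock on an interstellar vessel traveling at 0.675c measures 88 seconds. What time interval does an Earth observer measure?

Proper time Δt₀ = 88 seconds
γ = 1/√(1 - 0.675²) = 1.3553
Δt = γΔt₀ = 1.3553 × 88 = 119.3 seconds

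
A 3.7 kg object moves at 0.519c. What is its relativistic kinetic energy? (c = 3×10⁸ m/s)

γ = 1/√(1 - 0.519²) = 1.1699
γ - 1 = 0.1699
KE = (γ-1)mc² = 0.1699 × 3.7 × (3×10⁸)² = 5.658×10¹⁶ J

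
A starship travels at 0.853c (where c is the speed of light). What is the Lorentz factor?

v/c = 0.853, so (v/c)² = 0.727609
1 - (v/c)² = 0.272391
γ = 1/√(0.272391) = 1.916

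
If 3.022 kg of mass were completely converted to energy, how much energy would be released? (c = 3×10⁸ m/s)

Using E = mc²:
c² = (3×10⁸)² = 9×10¹⁶ m²/s²
E = 3.022 × 9×10¹⁶ = 2.720×10¹⁷ J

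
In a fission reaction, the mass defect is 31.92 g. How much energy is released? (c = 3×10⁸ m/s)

Convert mass defect: Δm = 31.92 g = 0.03192 kg
E = Δm·c² = 0.03192 × (3×10⁸)²
= 0.03192 × 9×10¹⁶ = 2.873×10¹⁵ J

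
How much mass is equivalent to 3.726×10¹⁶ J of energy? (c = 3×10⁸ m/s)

From E = mc², we get m = E/c²
c² = (3×10⁸)² = 9×10¹⁶ m²/s²
m = 3.726×10¹⁶ / 9×10¹⁶ = 0.4140 kg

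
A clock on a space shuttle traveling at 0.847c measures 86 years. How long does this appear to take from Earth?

Proper time Δt₀ = 86 years
γ = 1/√(1 - 0.847²) = 1.881
Δt = γΔt₀ = 1.881 × 86 = 161.8 years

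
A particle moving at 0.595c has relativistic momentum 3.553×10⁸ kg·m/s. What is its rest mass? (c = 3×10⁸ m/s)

γ = 1/√(1 - 0.595²) = 1.244
v = 0.595 × 3×10⁸ = 1.785×10⁸ m/s
m = p/(γv) = 3.553×10⁸/(1.244 × 1.785×10⁸) = 1.600 kg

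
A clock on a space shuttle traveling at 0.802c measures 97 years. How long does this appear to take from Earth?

Proper time Δt₀ = 97 years
γ = 1/√(1 - 0.802²) = 1.674
Δt = γΔt₀ = 1.674 × 97 = 162.4 years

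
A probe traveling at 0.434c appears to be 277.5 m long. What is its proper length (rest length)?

Contracted length L = 277.5 m
γ = 1/√(1 - 0.434²) = 1.110
L₀ = γL = 1.110 × 277.5 = 308.0 m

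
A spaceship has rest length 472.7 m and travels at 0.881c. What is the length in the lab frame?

Proper length L₀ = 472.7 m
γ = 1/√(1 - 0.881²) = 2.114
L = L₀/γ = 472.7/2.114 = 223.6 m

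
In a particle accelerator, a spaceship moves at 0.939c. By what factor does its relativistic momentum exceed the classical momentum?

p_rel = γmv, p_class = mv
Ratio = γ = 1/√(1 - 0.939²)
= 1/√(0.118279) = 2.908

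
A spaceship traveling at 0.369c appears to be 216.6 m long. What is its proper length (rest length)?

Contracted length L = 216.6 m
γ = 1/√(1 - 0.369²) = 1.0759
L₀ = γL = 1.0759 × 216.6 = 233.0 m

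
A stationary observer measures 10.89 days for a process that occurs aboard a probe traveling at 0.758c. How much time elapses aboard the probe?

Dilated time Δt = 10.89 days
γ = 1/√(1 - 0.758²) = 1.5331
Δt₀ = Δt/γ = 10.89/1.5331 = 7.103 days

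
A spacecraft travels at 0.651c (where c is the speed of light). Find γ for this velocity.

v/c = 0.651, so (v/c)² = 0.423801
1 - (v/c)² = 0.576199
γ = 1/√(0.576199) = 1.317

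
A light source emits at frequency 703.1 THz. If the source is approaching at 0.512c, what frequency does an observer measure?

β = v/c = 0.512
(1+β)/(1-β) = 1.512/0.488 = 3.0984
Doppler factor = √(3.0984) = 1.7602
f_obs = 703.1 × 1.7602 = 1238 THz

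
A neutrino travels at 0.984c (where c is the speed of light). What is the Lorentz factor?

v/c = 0.984, so (v/c)² = 0.968256
1 - (v/c)² = 0.031744
γ = 1/√(0.031744) = 5.613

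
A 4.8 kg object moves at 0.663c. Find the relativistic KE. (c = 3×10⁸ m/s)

γ = 1/√(1 - 0.663²) = 1.3358
γ - 1 = 0.3358
KE = (γ-1)mc² = 0.3358 × 4.8 × (3×10⁸)² = 1.451×10¹⁷ J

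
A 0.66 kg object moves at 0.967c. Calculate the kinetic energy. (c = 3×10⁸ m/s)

γ = 1/√(1 - 0.967²) = 3.925
γ - 1 = 2.925
KE = (γ-1)mc² = 2.925 × 0.66 × (3×10⁸)² = 1.737×10¹⁷ J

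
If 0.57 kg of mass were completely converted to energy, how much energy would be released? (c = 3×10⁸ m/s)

Using E = mc²:
c² = (3×10⁸)² = 9×10¹⁶ m²/s²
E = 0.57 × 9×10¹⁶ = 5.130×10¹⁶ J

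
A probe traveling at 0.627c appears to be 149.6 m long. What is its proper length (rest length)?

Contracted length L = 149.6 m
γ = 1/√(1 - 0.627²) = 1.2837
L₀ = γL = 1.2837 × 149.6 = 192.0 m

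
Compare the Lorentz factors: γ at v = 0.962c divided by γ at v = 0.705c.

γ₁ = 1/√(1 - 0.962²) = 3.662
γ₂ = 1/√(1 - 0.705²) = 1.410
γ₁/γ₂ = 3.662/1.410 = 2.597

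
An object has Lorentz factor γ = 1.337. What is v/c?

From γ = 1/√(1 - v²/c²):
1/γ² = 1/1.337² = 0.5594
v²/c² = 1 - 0.5594 = 0.4406
v/c = √(0.4406) = 0.6638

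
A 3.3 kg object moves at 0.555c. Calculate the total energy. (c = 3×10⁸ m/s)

γ = 1/√(1 - 0.555²) = 1.202
mc² = 3.3 × (3×10⁸)² = 2.970×10¹⁷ J
E = γmc² = 1.202 × 2.970×10¹⁷ = 3.570×10¹⁷ J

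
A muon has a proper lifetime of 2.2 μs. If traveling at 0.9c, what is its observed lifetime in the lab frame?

Proper lifetime τ₀ = 2.2 μs
γ = 1/√(1 - 0.9²) = 2.294
τ = γτ₀ = 2.294 × 2.2 μs = 5.047 μs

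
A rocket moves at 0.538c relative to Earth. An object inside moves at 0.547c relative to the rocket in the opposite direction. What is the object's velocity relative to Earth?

Object's velocity in rocket frame is u' = -0.547c
u = (u' + v)/(1 + u'v/c²) = (v - 0.547)/(1 - 0.547·v/c²)
Numerator: 0.538 - 0.547 = -0.009
Denominator: 1 - 0.294286 = 0.705714
u = -0.009/0.705714 = -0.01275c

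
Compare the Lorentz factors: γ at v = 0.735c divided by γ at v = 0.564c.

γ₁ = 1/√(1 - 0.735²) = 1.475
γ₂ = 1/√(1 - 0.564²) = 1.211
γ₁/γ₂ = 1.475/1.211 = 1.218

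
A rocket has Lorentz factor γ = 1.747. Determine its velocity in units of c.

From γ = 1/√(1 - v²/c²):
1/γ² = 1/1.747² = 0.32765
v²/c² = 1 - 0.32765 = 0.67235
v/c = √(0.67235) = 0.8200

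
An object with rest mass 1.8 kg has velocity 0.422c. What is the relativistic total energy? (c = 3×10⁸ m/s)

γ = 1/√(1 - 0.422²) = 1.103
mc² = 1.8 × (3×10⁸)² = 1.620×10¹⁷ J
E = γmc² = 1.103 × 1.620×10¹⁷ = 1.787×10¹⁷ J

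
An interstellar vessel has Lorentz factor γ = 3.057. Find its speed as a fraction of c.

From γ = 1/√(1 - v²/c²):
1/γ² = 1/3.057² = 0.1070
v²/c² = 1 - 0.1070 = 0.8930
v/c = √(0.8930) = 0.9450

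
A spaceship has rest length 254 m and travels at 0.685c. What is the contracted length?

Proper length L₀ = 254 m
γ = 1/√(1 - 0.685²) = 1.373
L = L₀/γ = 254/1.373 = 185.0 m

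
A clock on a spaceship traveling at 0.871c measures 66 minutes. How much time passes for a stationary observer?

Proper time Δt₀ = 66 minutes
γ = 1/√(1 - 0.871²) = 2.035
Δt = γΔt₀ = 2.035 × 66 = 134.3 minutes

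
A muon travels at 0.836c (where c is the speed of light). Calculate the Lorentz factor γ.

v/c = 0.836, so (v/c)² = 0.698896
1 - (v/c)² = 0.301104
γ = 1/√(0.301104) = 1.822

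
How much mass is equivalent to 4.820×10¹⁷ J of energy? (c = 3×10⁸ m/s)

From E = mc², we get m = E/c²
c² = (3×10⁸)² = 9×10¹⁶ m²/s²
m = 4.820×10¹⁷ / 9×10¹⁶ = 5.356 kg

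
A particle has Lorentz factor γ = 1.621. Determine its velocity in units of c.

From γ = 1/√(1 - v²/c²):
1/γ² = 1/1.621² = 0.3806
v²/c² = 1 - 0.3806 = 0.6194
v/c = √(0.6194) = 0.7870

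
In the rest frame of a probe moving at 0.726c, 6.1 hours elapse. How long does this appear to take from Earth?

Proper time Δt₀ = 6.1 hours
γ = 1/√(1 - 0.726²) = 1.4541
Δt = γΔt₀ = 1.4541 × 6.1 = 8.870 hours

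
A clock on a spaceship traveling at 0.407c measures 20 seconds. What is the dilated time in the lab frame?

Proper time Δt₀ = 20 seconds
γ = 1/√(1 - 0.407²) = 1.095
Δt = γΔt₀ = 1.095 × 20 = 21.90 seconds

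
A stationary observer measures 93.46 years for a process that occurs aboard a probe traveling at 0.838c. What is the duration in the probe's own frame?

Dilated time Δt = 93.46 years
γ = 1/√(1 - 0.838²) = 1.8326
Δt₀ = Δt/γ = 93.46/1.8326 = 51.00 years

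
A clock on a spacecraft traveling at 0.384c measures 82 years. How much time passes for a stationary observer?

Proper time Δt₀ = 82 years
γ = 1/√(1 - 0.384²) = 1.083
Δt = γΔt₀ = 1.083 × 82 = 88.81 years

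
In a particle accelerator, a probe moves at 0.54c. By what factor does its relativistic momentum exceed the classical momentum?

p_rel = γmv, p_class = mv
Ratio = γ = 1/√(1 - 0.54²)
= 1/√(0.7084) = 1.188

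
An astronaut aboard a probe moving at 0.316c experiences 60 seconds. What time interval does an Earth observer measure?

Proper time Δt₀ = 60 seconds
γ = 1/√(1 - 0.316²) = 1.054
Δt = γΔt₀ = 1.054 × 60 = 63.24 seconds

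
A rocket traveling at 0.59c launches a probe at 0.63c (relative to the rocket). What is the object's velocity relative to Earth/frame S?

u = (u' + v)/(1 + u'v/c²)
Numerator: 0.63 + 0.59 = 1.22
Denominator: 1 + 0.3717 = 1.3717
u = 1.22/1.3717 = 0.8894c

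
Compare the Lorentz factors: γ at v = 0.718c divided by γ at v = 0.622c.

γ₁ = 1/√(1 - 0.718²) = 1.437
γ₂ = 1/√(1 - 0.622²) = 1.277
γ₁/γ₂ = 1.437/1.277 = 1.125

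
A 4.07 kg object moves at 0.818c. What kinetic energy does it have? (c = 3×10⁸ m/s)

γ = 1/√(1 - 0.818²) = 1.7385
γ - 1 = 0.7385
KE = (γ-1)mc² = 0.7385 × 4.07 × (3×10⁸)² = 2.705×10¹⁷ J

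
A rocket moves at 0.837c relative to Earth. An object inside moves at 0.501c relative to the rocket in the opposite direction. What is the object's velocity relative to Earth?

Object's velocity in rocket frame is u' = -0.501c
u = (u' + v)/(1 + u'v/c²) = (v - 0.501)/(1 - 0.501·v/c²)
Numerator: 0.837 - 0.501 = 0.336
Denominator: 1 - 0.419337 = 0.580663
u = 0.336/0.580663 = 0.5786c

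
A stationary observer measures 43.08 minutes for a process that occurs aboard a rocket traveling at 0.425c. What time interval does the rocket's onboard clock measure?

Dilated time Δt = 43.08 minutes
γ = 1/√(1 - 0.425²) = 1.1047
Δt₀ = Δt/γ = 43.08/1.1047 = 39.00 minutes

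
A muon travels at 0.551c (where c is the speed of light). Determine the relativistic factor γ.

v/c = 0.551, so (v/c)² = 0.303601
1 - (v/c)² = 0.696399
γ = 1/√(0.696399) = 1.198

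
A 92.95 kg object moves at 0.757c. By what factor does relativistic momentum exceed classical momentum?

p_rel = γmv, p_class = mv
Ratio = γ = 1/√(1 - 0.757²) = 1.530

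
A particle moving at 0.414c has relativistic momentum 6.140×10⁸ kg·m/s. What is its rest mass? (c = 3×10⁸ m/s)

γ = 1/√(1 - 0.414²) = 1.0986
v = 0.414 × 3×10⁸ = 1.242×10⁸ m/s
m = p/(γv) = 6.140×10⁸/(1.0986 × 1.242×10⁸) = 4.500 kg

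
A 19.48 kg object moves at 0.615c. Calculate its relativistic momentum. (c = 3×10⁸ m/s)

γ = 1/√(1 - 0.615²) = 1.2682
v = 0.615 × 3×10⁸ = 1.845×10⁸ m/s
p = γmv = 1.2682 × 19.48 × 1.845×10⁸ = 4.558×10⁹ kg·m/s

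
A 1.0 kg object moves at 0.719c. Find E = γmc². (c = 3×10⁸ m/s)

γ = 1/√(1 - 0.719²) = 1.439
mc² = 1.0 × (3×10⁸)² = 9.000×10¹⁶ J
E = γmc² = 1.439 × 9.000×10¹⁶ = 1.295×10¹⁷ J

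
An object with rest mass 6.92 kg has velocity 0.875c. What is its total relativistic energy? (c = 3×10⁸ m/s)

γ = 1/√(1 - 0.875²) = 2.0656
mc² = 6.92 × (3×10⁸)² = 6.228×10¹⁷ J
E = γmc² = 2.0656 × 6.228×10¹⁷ = 1.286×10¹⁸ J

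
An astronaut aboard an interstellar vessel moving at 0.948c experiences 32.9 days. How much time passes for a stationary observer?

Proper time Δt₀ = 32.9 days
γ = 1/√(1 - 0.948²) = 3.142
Δt = γΔt₀ = 3.142 × 32.9 = 103.4 days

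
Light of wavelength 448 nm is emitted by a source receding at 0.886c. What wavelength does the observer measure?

β = 0.886
Wavelength Doppler factor = √(1.886/0.114) = √(16.54) = 4.067
λ_obs = 448 × 4.067 = 1822 nm (redshift)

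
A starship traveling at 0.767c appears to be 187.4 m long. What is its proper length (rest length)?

Contracted length L = 187.4 m
γ = 1/√(1 - 0.767²) = 1.5585
L₀ = γL = 1.5585 × 187.4 = 292.1 m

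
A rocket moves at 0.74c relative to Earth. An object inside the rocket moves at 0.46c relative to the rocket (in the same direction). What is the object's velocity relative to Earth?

u = (u' + v)/(1 + u'v/c²)
Numerator: 0.46 + 0.74 = 1.2
Denominator: 1 + 0.3404 = 1.3404
u = 1.2/1.3404 = 0.8953c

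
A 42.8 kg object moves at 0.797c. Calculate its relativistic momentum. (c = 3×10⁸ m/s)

γ = 1/√(1 - 0.797²) = 1.6557
v = 0.797 × 3×10⁸ = 2.391×10⁸ m/s
p = γmv = 1.6557 × 42.8 × 2.391×10⁸ = 1.694×10¹⁰ kg·m/s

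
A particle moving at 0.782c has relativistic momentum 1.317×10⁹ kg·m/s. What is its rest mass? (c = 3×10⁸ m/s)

γ = 1/√(1 - 0.782²) = 1.6044
v = 0.782 × 3×10⁸ = 2.346×10⁸ m/s
m = p/(γv) = 1.317×10⁹/(1.6044 × 2.346×10⁸) = 3.499 kg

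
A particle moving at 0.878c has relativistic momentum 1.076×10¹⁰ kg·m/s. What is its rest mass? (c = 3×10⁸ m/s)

γ = 1/√(1 - 0.878²) = 2.0892
v = 0.878 × 3×10⁸ = 2.634×10⁸ m/s
m = p/(γv) = 1.076×10¹⁰/(2.0892 × 2.634×10⁸) = 19.55 kg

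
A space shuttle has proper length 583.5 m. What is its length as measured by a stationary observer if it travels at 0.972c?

Proper length L₀ = 583.5 m
γ = 1/√(1 - 0.972²) = 4.256
L = L₀/γ = 583.5/4.256 = 137.1 m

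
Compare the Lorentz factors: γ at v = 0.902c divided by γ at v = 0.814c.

γ₁ = 1/√(1 - 0.902²) = 2.316
γ₂ = 1/√(1 - 0.814²) = 1.722
γ₁/γ₂ = 2.316/1.722 = 1.345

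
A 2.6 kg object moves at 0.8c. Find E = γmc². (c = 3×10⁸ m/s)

γ = 1/√(1 - 0.8²) = 1.6667
mc² = 2.6 × (3×10⁸)² = 2.340×10¹⁷ J
E = γmc² = 1.6667 × 2.340×10¹⁷ = 3.900×10¹⁷ J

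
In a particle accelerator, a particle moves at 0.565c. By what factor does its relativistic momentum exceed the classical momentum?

p_rel = γmv, p_class = mv
Ratio = γ = 1/√(1 - 0.565²)
= 1/√(0.680775) = 1.212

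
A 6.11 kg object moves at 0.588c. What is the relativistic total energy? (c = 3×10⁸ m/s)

γ = 1/√(1 - 0.588²) = 1.2363
mc² = 6.11 × (3×10⁸)² = 5.499×10¹⁷ J
E = γmc² = 1.2363 × 5.499×10¹⁷ = 6.798×10¹⁷ J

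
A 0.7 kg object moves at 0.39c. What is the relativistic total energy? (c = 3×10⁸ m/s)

γ = 1/√(1 - 0.39²) = 1.086
mc² = 0.7 × (3×10⁸)² = 6.300×10¹⁶ J
E = γmc² = 1.086 × 6.300×10¹⁶ = 6.842×10¹⁶ J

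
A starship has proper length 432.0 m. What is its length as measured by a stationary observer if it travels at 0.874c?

Proper length L₀ = 432.0 m
γ = 1/√(1 - 0.874²) = 2.058
L = L₀/γ = 432.0/2.058 = 209.9 m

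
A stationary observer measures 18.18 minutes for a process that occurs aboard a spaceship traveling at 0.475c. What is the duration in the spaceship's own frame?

Dilated time Δt = 18.18 minutes
γ = 1/√(1 - 0.475²) = 1.136
Δt₀ = Δt/γ = 18.18/1.136 = 16.00 minutes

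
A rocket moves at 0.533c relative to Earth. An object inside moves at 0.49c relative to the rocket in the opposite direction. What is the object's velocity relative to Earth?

Object's velocity in rocket frame is u' = -0.49c
u = (u' + v)/(1 + u'v/c²) = (v - 0.49)/(1 - 0.49·v/c²)
Numerator: 0.533 - 0.49 = 0.043
Denominator: 1 - 0.26117 = 0.73883
u = 0.043/0.73883 = 0.05820c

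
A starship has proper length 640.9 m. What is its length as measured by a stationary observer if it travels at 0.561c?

Proper length L₀ = 640.9 m
γ = 1/√(1 - 0.561²) = 1.208
L = L₀/γ = 640.9/1.208 = 530.5 m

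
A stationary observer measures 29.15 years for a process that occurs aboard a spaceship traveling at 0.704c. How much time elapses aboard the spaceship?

Dilated time Δt = 29.15 years
γ = 1/√(1 - 0.704²) = 1.408
Δt₀ = Δt/γ = 29.15/1.408 = 20.70 years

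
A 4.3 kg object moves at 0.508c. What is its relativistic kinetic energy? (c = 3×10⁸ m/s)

γ = 1/√(1 - 0.508²) = 1.16096
γ - 1 = 0.16096
KE = (γ-1)mc² = 0.16096 × 4.3 × (3×10⁸)² = 6.229×10¹⁶ J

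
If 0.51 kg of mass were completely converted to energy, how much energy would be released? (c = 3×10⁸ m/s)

Using E = mc²:
c² = (3×10⁸)² = 9×10¹⁶ m²/s²
E = 0.51 × 9×10¹⁶ = 4.590×10¹⁶ J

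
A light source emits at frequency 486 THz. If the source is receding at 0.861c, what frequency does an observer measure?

β = v/c = 0.861
(1-β)/(1+β) = 0.139/1.861 = 0.07469
Doppler factor = √(0.07469) = 0.2733
f_obs = 486 × 0.2733 = 132.8 THz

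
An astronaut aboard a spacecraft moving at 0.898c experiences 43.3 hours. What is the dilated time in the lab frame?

Proper time Δt₀ = 43.3 hours
γ = 1/√(1 - 0.898²) = 2.2728
Δt = γΔt₀ = 2.2728 × 43.3 = 98.41 hours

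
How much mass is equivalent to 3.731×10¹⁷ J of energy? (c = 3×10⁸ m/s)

From E = mc², we get m = E/c²
c² = (3×10⁸)² = 9×10¹⁶ m²/s²
m = 3.731×10¹⁷ / 9×10¹⁶ = 4.146 kg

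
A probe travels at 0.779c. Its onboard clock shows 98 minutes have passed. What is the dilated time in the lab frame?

Proper time Δt₀ = 98 minutes
γ = 1/√(1 - 0.779²) = 1.595
Δt = γΔt₀ = 1.595 × 98 = 156.3 minutes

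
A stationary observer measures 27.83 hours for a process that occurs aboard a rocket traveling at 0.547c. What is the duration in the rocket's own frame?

Dilated time Δt = 27.83 hours
γ = 1/√(1 - 0.547²) = 1.1946
Δt₀ = Δt/γ = 27.83/1.1946 = 23.30 hours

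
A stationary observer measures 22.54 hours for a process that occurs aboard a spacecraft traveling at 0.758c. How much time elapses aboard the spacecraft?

Dilated time Δt = 22.54 hours
γ = 1/√(1 - 0.758²) = 1.533
Δt₀ = Δt/γ = 22.54/1.533 = 14.70 hours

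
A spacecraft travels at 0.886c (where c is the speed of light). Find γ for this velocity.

v/c = 0.886, so (v/c)² = 0.784996
1 - (v/c)² = 0.215004
γ = 1/√(0.215004) = 2.157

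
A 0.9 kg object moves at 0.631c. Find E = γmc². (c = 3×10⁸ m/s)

γ = 1/√(1 - 0.631²) = 1.289
mc² = 0.9 × (3×10⁸)² = 8.100×10¹⁶ J
E = γmc² = 1.289 × 8.100×10¹⁶ = 1.044×10¹⁷ J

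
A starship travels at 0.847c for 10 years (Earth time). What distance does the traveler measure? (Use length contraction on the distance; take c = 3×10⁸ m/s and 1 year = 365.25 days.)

Earth distance: d = v × t = 0.847c × 10 yr = 8.019×10¹⁶ m
γ = 1.881
d' = d/γ = 8.019×10¹⁶/1.881 = 4.263×10¹⁶ m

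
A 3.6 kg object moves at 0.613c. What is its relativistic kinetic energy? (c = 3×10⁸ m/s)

γ = 1/√(1 - 0.613²) = 1.26569
γ - 1 = 0.26569
KE = (γ-1)mc² = 0.26569 × 3.6 × (3×10⁸)² = 8.608×10¹⁶ J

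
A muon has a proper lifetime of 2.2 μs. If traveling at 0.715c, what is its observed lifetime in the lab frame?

Proper lifetime τ₀ = 2.2 μs
γ = 1/√(1 - 0.715²) = 1.4304
τ = γτ₀ = 1.4304 × 2.2 μs = 3.147 μs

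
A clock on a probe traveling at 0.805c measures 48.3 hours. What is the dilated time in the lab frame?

Proper time Δt₀ = 48.3 hours
γ = 1/√(1 - 0.805²) = 1.6856
Δt = γΔt₀ = 1.6856 × 48.3 = 81.41 hours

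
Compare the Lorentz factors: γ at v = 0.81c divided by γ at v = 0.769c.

γ₁ = 1/√(1 - 0.81²) = 1.705
γ₂ = 1/√(1 - 0.769²) = 1.564
γ₁/γ₂ = 1.705/1.564 = 1.090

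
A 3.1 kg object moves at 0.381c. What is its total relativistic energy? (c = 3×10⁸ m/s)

γ = 1/√(1 - 0.381²) = 1.0816
mc² = 3.1 × (3×10⁸)² = 2.790×10¹⁷ J
E = γmc² = 1.0816 × 2.790×10¹⁷ = 3.018×10¹⁷ J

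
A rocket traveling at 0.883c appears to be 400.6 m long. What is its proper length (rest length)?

Contracted length L = 400.6 m
γ = 1/√(1 - 0.883²) = 2.1305
L₀ = γL = 2.1305 × 400.6 = 853.5 m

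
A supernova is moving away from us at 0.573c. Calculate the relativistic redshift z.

β = 0.573
(1+β)/(1-β) = 1.573/0.427 = 3.6838
√(3.6838) = 1.9193
z = 1.9193 - 1 = 0.9193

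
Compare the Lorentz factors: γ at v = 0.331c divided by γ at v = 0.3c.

γ₁ = 1/√(1 - 0.331²) = 1.060
γ₂ = 1/√(1 - 0.3²) = 1.048
γ₁/γ₂ = 1.060/1.048 = 1.011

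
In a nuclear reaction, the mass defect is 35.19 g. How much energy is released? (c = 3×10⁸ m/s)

Convert mass defect: Δm = 35.19 g = 0.03519 kg
E = Δm·c² = 0.03519 × (3×10⁸)²
= 0.03519 × 9×10¹⁶ = 3.167×10¹⁵ J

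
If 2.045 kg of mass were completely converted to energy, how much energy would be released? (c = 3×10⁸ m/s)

Using E = mc²:
c² = (3×10⁸)² = 9×10¹⁶ m²/s²
E = 2.045 × 9×10¹⁶ = 1.841×10¹⁷ J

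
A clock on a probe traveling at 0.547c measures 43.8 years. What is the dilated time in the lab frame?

Proper time Δt₀ = 43.8 years
γ = 1/√(1 - 0.547²) = 1.1946
Δt = γΔt₀ = 1.1946 × 43.8 = 52.32 years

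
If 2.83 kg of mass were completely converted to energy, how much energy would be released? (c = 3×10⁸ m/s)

Using E = mc²:
c² = (3×10⁸)² = 9×10¹⁶ m²/s²
E = 2.83 × 9×10¹⁶ = 2.547×10¹⁷ J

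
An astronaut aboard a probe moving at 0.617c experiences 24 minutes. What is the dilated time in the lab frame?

Proper time Δt₀ = 24 minutes
γ = 1/√(1 - 0.617²) = 1.271
Δt = γΔt₀ = 1.271 × 24 = 30.50 minutes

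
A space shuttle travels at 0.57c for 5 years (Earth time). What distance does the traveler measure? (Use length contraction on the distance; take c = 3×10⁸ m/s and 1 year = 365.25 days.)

Earth distance: d = v × t = 0.57c × 5 yr = 2.698×10¹⁶ m
γ = 1.217
d' = d/γ = 2.698×10¹⁶/1.217 = 2.217×10¹⁶ m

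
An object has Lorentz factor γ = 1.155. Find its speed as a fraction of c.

From γ = 1/√(1 - v²/c²):
1/γ² = 1/1.155² = 0.7496
v²/c² = 1 - 0.7496 = 0.2504
v/c = √(0.2504) = 0.5004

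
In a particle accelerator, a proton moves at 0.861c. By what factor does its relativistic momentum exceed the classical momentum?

p_rel = γmv, p_class = mv
Ratio = γ = 1/√(1 - 0.861²)
= 1/√(0.258679) = 1.966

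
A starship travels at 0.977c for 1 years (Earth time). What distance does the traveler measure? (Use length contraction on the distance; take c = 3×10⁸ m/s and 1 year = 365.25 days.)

Earth distance: d = v × t = 0.977c × 1 yr = 9.250×10¹⁵ m
γ = 4.690
d' = d/γ = 9.250×10¹⁵/4.690 = 1.972×10¹⁵ m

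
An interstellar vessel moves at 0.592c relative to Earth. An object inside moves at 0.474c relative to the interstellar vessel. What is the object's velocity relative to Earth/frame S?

u = (u' + v)/(1 + u'v/c²)
Numerator: 0.474 + 0.592 = 1.066
Denominator: 1 + 0.280608 = 1.280608
u = 1.066/1.280608 = 0.8324c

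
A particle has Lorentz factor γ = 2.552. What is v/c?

From γ = 1/√(1 - v²/c²):
1/γ² = 1/2.552² = 0.15355
v²/c² = 1 - 0.15355 = 0.84645
v/c = √(0.84645) = 0.9200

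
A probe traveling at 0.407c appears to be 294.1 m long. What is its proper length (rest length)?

Contracted length L = 294.1 m
γ = 1/√(1 - 0.407²) = 1.095
L₀ = γL = 1.095 × 294.1 = 322.0 m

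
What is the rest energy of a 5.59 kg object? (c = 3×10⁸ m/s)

c² = (3×10⁸)² = 9.000×10¹⁶ m²/s²
E₀ = mc² = 5.59 × 9.000×10¹⁶ = 5.031×10¹⁷ J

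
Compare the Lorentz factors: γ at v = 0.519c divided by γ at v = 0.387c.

γ₁ = 1/√(1 - 0.519²) = 1.1699
γ₂ = 1/√(1 - 0.387²) = 1.0845
γ₁/γ₂ = 1.1699/1.0845 = 1.079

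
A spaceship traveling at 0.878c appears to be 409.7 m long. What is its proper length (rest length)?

Contracted length L = 409.7 m
γ = 1/√(1 - 0.878²) = 2.089
L₀ = γL = 2.089 × 409.7 = 855.9 m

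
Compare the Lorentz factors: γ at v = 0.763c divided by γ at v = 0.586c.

γ₁ = 1/√(1 - 0.763²) = 1.547
γ₂ = 1/√(1 - 0.586²) = 1.234
γ₁/γ₂ = 1.547/1.234 = 1.254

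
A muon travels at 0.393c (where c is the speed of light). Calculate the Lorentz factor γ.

v/c = 0.393, so (v/c)² = 0.154449
1 - (v/c)² = 0.845551
γ = 1/√(0.845551) = 1.088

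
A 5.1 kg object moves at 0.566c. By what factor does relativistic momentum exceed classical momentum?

p_rel = γmv, p_class = mv
Ratio = γ = 1/√(1 - 0.566²) = 1.213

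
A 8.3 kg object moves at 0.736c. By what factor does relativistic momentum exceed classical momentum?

p_rel = γmv, p_class = mv
Ratio = γ = 1/√(1 - 0.736²) = 1.477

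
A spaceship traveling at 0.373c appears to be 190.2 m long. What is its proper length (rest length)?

Contracted length L = 190.2 m
γ = 1/√(1 - 0.373²) = 1.078
L₀ = γL = 1.078 × 190.2 = 205.0 m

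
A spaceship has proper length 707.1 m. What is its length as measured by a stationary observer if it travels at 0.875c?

Proper length L₀ = 707.1 m
γ = 1/√(1 - 0.875²) = 2.066
L = L₀/γ = 707.1/2.066 = 342.3 m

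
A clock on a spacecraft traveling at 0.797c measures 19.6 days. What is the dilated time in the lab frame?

Proper time Δt₀ = 19.6 days
γ = 1/√(1 - 0.797²) = 1.6557
Δt = γΔt₀ = 1.6557 × 19.6 = 32.45 days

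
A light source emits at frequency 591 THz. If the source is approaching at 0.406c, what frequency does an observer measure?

β = v/c = 0.406
(1+β)/(1-β) = 1.406/0.594 = 2.367
Doppler factor = √(2.367) = 1.5385
f_obs = 591 × 1.5385 = 909.3 THz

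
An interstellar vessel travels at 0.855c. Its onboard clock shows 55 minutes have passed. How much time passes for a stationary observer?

Proper time Δt₀ = 55 minutes
γ = 1/√(1 - 0.855²) = 1.928
Δt = γΔt₀ = 1.928 × 55 = 106.0 minutes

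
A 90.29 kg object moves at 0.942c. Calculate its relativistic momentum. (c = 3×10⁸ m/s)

γ = 1/√(1 - 0.942²) = 2.9796
v = 0.942 × 3×10⁸ = 2.826×10⁸ m/s
p = γmv = 2.9796 × 90.29 × 2.826×10⁸ = 7.603×10¹⁰ kg·m/s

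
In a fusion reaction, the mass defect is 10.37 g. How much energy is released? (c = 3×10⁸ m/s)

Convert mass defect: Δm = 10.37 g = 0.01037 kg
E = Δm·c² = 0.01037 × (3×10⁸)²
= 0.01037 × 9×10¹⁶ = 9.333×10¹⁴ J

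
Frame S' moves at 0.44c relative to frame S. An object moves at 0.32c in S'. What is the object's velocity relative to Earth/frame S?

u = (u' + v)/(1 + u'v/c²)
Numerator: 0.32 + 0.44 = 0.76
Denominator: 1 + 0.1408 = 1.1408
u = 0.76/1.1408 = 0.6662c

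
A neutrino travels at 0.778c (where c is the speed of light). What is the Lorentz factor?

v/c = 0.778, so (v/c)² = 0.605284
1 - (v/c)² = 0.394716
γ = 1/√(0.394716) = 1.592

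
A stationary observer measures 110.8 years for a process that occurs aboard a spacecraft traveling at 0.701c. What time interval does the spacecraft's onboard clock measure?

Dilated time Δt = 110.8 years
γ = 1/√(1 - 0.701²) = 1.4022
Δt₀ = Δt/γ = 110.8/1.4022 = 79.02 years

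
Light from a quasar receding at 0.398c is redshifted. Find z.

β = 0.398
(1+β)/(1-β) = 1.398/0.602 = 2.3223
√(2.3223) = 1.5239
z = 1.5239 - 1 = 0.5239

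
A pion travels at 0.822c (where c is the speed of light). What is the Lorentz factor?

v/c = 0.822, so (v/c)² = 0.675684
1 - (v/c)² = 0.324316
γ = 1/√(0.324316) = 1.756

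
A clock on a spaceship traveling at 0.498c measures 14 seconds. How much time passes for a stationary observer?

Proper time Δt₀ = 14 seconds
γ = 1/√(1 - 0.498²) = 1.153
Δt = γΔt₀ = 1.153 × 14 = 16.14 seconds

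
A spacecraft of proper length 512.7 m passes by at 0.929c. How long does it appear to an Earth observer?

Proper length L₀ = 512.7 m
γ = 1/√(1 - 0.929²) = 2.702
L = L₀/γ = 512.7/2.702 = 189.7 m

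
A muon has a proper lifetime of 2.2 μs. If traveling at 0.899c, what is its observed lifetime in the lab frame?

Proper lifetime τ₀ = 2.2 μs
γ = 1/√(1 - 0.899²) = 2.283
τ = γτ₀ = 2.283 × 2.2 μs = 5.023 μs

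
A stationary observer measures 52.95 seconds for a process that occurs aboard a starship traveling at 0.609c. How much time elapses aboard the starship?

Dilated time Δt = 52.95 seconds
γ = 1/√(1 - 0.609²) = 1.2608
Δt₀ = Δt/γ = 52.95/1.2608 = 42.00 seconds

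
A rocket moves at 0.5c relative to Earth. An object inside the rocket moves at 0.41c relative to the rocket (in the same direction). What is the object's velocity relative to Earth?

u = (u' + v)/(1 + u'v/c²)
Numerator: 0.41 + 0.5 = 0.91
Denominator: 1 + 0.205 = 1.205
u = 0.91/1.205 = 0.7552c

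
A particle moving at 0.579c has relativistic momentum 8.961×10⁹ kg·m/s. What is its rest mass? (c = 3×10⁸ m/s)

γ = 1/√(1 - 0.579²) = 1.2265
v = 0.579 × 3×10⁸ = 1.737×10⁸ m/s
m = p/(γv) = 8.961×10⁹/(1.2265 × 1.737×10⁸) = 42.06 kg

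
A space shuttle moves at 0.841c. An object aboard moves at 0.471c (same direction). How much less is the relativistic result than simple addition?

Classical: u' + v = 0.471 + 0.841 = 1.312c
Relativistic: u = (0.471 + 0.841)/(1 + 0.396111) = 1.312/1.396111 = 0.9398c
Difference: 1.312 - 0.9398 = 0.3722c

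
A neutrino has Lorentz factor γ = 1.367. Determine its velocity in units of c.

From γ = 1/√(1 - v²/c²):
1/γ² = 1/1.367² = 0.5351
v²/c² = 1 - 0.5351 = 0.4649
v/c = √(0.4649) = 0.6818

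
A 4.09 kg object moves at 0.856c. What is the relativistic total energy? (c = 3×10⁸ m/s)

γ = 1/√(1 - 0.856²) = 1.9343
mc² = 4.09 × (3×10⁸)² = 3.681×10¹⁷ J
E = γmc² = 1.9343 × 3.681×10¹⁷ = 7.120×10¹⁷ J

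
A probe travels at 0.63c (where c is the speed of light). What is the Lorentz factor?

v/c = 0.63, so (v/c)² = 0.3969
1 - (v/c)² = 0.6031
γ = 1/√(0.6031) = 1.288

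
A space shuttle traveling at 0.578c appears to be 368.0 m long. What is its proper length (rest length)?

Contracted length L = 368.0 m
γ = 1/√(1 - 0.578²) = 1.22543
L₀ = γL = 1.22543 × 368.0 = 451.0 m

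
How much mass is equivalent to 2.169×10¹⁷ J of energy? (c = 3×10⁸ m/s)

From E = mc², we get m = E/c²
c² = (3×10⁸)² = 9×10¹⁶ m²/s²
m = 2.169×10¹⁷ / 9×10¹⁶ = 2.410 kg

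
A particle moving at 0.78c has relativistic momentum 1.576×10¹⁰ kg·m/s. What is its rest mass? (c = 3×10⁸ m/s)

γ = 1/√(1 - 0.78²) = 1.598
v = 0.78 × 3×10⁸ = 2.340×10⁸ m/s
m = p/(γv) = 1.576×10¹⁰/(1.598 × 2.340×10⁸) = 42.15 kg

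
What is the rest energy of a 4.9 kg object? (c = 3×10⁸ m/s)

c² = (3×10⁸)² = 9.000×10¹⁶ m²/s²
E₀ = mc² = 4.9 × 9.000×10¹⁶ = 4.410×10¹⁷ J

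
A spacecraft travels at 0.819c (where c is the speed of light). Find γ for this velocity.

v/c = 0.819, so (v/c)² = 0.670761
1 - (v/c)² = 0.329239
γ = 1/√(0.329239) = 1.743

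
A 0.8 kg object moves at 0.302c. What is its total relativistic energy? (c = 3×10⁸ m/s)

γ = 1/√(1 - 0.302²) = 1.049
mc² = 0.8 × (3×10⁸)² = 7.200×10¹⁶ J
E = γmc² = 1.049 × 7.200×10¹⁶ = 7.553×10¹⁶ J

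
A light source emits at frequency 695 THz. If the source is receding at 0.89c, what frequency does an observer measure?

β = v/c = 0.89
(1-β)/(1+β) = 0.11/1.89 = 0.05820
Doppler factor = √(0.05820) = 0.24125
f_obs = 695 × 0.24125 = 167.7 THz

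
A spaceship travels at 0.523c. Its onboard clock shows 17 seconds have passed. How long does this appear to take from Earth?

Proper time Δt₀ = 17 seconds
γ = 1/√(1 - 0.523²) = 1.1733
Δt = γΔt₀ = 1.1733 × 17 = 19.95 seconds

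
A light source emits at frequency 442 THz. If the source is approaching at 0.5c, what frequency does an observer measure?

β = v/c = 0.5
(1+β)/(1-β) = 1.5/0.5 = 3.000
Doppler factor = √(3.000) = 1.7321
f_obs = 442 × 1.7321 = 765.6 THz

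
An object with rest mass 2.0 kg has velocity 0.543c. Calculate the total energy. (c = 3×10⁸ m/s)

γ = 1/√(1 - 0.543²) = 1.191
mc² = 2.0 × (3×10⁸)² = 1.800×10¹⁷ J
E = γmc² = 1.191 × 1.800×10¹⁷ = 2.144×10¹⁷ J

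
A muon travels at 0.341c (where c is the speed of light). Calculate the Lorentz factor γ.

v/c = 0.341, so (v/c)² = 0.116281
1 - (v/c)² = 0.883719
γ = 1/√(0.883719) = 1.064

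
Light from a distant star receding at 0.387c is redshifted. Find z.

β = 0.387
(1+β)/(1-β) = 1.387/0.613 = 2.2626
√(2.2626) = 1.5042
z = 1.5042 - 1 = 0.5042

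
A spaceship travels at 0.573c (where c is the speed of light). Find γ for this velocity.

v/c = 0.573, so (v/c)² = 0.328329
1 - (v/c)² = 0.671671
γ = 1/√(0.671671) = 1.220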